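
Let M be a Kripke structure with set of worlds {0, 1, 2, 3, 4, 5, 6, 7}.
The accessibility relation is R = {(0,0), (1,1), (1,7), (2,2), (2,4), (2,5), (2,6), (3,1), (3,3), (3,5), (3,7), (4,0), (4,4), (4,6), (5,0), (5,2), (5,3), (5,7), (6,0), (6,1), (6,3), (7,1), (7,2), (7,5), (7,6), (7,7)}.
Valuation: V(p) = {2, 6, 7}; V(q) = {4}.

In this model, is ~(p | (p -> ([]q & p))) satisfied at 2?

At 2: p | (p -> ([]q & p)) is true, so ~(p | (p -> ([]q & p))) is false.
  At 2: p is true, p -> ([]q & p) is false, so p | (p -> ([]q & p)) is true.
    At 2: p is true, []q & p is false, so p -> ([]q & p) is false.
      At 2: []q is false, p is true, so []q & p is false.

No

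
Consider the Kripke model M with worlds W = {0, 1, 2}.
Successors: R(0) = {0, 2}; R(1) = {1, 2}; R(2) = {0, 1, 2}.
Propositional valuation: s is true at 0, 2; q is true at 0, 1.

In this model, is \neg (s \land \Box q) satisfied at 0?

Yes

At 0: s \land \Box q is false, so \neg (s \land \Box q) is true.
  At 0: s is true, \Box q is false, so s \land \Box q is false.
    At 0: \Box q requires q at every successor {0, 2}.
      q fails at 2, so \Box q is false at 0.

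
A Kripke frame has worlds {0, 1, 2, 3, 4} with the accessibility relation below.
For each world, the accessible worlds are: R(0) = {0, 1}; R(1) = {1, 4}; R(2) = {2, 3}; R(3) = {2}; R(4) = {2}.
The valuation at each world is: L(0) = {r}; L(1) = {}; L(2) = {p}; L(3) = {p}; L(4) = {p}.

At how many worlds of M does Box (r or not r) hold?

5

Recall that Box ψ holds at a world iff ψ holds at every accessible world, and Dia ψ holds iff ψ holds at some accessible world.
Let φ = Box (r or not r). Evaluate φ at each world:
  0 (successors {0, 1}): φ is true.
  1 (successors {1, 4}): φ is true.
  2 (successors {2, 3}): φ is true.
  3 (successors {2}): φ is true.
  4 (successors {2}): φ is true.
For instance, at 4:
  At 4: Box (r or not r) requires r or not r at every successor {2}.
    At 2: r or not r is true.
  So Box (r or not r) is true at 4.
Satisfying worlds: {0, 1, 2, 3, 4}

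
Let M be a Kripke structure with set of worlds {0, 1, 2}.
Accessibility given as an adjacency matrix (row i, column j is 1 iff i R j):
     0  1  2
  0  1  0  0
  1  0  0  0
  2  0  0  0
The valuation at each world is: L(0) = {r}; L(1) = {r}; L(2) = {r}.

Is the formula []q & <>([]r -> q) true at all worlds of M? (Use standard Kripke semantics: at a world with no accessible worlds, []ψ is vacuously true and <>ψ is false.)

Let φ = []q & <>([]r -> q). Evaluate φ at each world:
  0 (successors {0}): φ is false.
  1 (successors ∅): φ is false.
  2 (successors ∅): φ is false.
Detail at 0 (counterexample):
  At 0: []q is false, <>([]r -> q) is false, so []q & <>([]r -> q) is false.
    At 0: []q requires q at every successor {0}.
      q fails at 0, so []q is false at 0.
    At 0: <>([]r -> q) requires []r -> q at some successor in {0}.
      At 0: []r -> q is false.
    So <>([]r -> q) is false at 0.

No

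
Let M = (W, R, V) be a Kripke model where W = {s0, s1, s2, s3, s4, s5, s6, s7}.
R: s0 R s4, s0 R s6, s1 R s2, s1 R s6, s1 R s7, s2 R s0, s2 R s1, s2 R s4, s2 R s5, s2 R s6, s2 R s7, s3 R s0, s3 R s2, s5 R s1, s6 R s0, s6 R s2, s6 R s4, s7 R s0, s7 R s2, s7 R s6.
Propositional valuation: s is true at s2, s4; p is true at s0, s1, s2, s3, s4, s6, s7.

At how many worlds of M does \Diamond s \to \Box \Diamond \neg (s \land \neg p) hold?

Let φ = \Diamond s \to \Box \Diamond \neg (s \land \neg p). Evaluate φ at each world:
  s0 (successors {s4, s6}): φ is false.
  s1 (successors {s2, s6, s7}): φ is true.
  s2 (successors {s0, s1, s4, s5, s6, s7}): φ is false.
  s3 (successors {s0, s2}): φ is true.
  s4 (successors ∅): φ is true.
  s5 (successors {s1}): φ is true.
  s6 (successors {s0, s2, s4}): φ is false.
  s7 (successors {s0, s2, s6}): φ is true.
For instance, at s3:
  At s3: \Diamond s is true, \Box \Diamond \neg (s \land \neg p) is true, so \Diamond s \to \Box \Diamond \neg (s \land \neg p) is true.
    At s3: \Diamond s requires s at some successor in {s0, s2}.
      s holds at s2, so \Diamond s is true at s3.
    At s3: \Box \Diamond \neg (s \land \neg p) requires \Diamond \neg (s \land \neg p) at every successor {s0, s2}.
      At s0: \Diamond \neg (s \land \neg p) is true.
      At s2: \Diamond \neg (s \land \neg p) is true.
    So \Box \Diamond \neg (s \land \neg p) is true at s3.
Satisfying worlds: {s1, s3, s4, s5, s7}

5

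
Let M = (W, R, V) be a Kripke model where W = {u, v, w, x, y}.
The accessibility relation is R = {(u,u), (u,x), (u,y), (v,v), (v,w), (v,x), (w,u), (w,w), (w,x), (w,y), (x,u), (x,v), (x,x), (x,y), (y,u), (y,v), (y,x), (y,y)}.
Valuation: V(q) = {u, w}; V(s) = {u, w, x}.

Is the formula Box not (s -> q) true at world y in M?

No

Recall that Box ψ holds at a world iff ψ holds at every accessible world, and Dia ψ holds iff ψ holds at some accessible world.
At y: Box not (s -> q) requires not (s -> q) at every successor {u, v, x, y}.
  not (s -> q) fails at u, so Box not (s -> q) is false at y.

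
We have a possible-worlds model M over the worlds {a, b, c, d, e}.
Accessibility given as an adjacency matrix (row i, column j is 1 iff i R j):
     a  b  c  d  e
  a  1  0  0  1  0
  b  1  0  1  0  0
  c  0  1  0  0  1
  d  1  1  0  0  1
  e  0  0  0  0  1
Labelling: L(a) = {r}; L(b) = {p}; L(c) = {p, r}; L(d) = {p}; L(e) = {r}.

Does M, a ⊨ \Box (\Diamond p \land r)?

No

At a: \Box (\Diamond p \land r) requires \Diamond p \land r at every successor {a, d}.
  \Diamond p \land r fails at d, so \Box (\Diamond p \land r) is false at a.
    At d: \Diamond p is true, r is false, so \Diamond p \land r is false.
      At d: \Diamond p requires p at some successor in {a, b, e}.
        p holds at b, so \Diamond p is true at d.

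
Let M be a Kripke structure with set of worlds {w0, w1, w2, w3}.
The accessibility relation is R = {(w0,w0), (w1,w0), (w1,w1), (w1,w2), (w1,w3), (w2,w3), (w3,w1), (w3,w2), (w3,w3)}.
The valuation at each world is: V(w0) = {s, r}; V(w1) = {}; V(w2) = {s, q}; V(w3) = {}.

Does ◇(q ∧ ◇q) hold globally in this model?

No

Let φ = ◇(q ∧ ◇q). Evaluate φ at each world:
  w0 (successors {w0}): φ is false.
  w1 (successors {w0, w1, w2, w3}): φ is false.
  w2 (successors {w3}): φ is false.
  w3 (successors {w1, w2, w3}): φ is false.
Detail at w0 (counterexample):
  At w0: ◇(q ∧ ◇q) requires q ∧ ◇q at some successor in {w0}.
    At w0: q ∧ ◇q is false.
  So ◇(q ∧ ◇q) is false at w0.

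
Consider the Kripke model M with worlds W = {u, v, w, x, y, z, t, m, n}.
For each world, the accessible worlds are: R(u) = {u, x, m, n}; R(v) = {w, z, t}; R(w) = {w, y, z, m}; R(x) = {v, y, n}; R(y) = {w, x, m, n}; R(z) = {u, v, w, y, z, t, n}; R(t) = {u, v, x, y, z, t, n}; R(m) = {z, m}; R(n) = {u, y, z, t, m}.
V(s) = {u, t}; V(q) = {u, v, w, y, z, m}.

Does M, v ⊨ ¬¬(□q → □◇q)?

Yes

At v: ¬(□q → □◇q) is false, so ¬¬(□q → □◇q) is true.
  At v: □q → □◇q is true, so ¬(□q → □◇q) is false.
    At v: □q is false, □◇q is true, so □q → □◇q is true.
      At v: □q requires q at every successor {w, z, t}.
        q fails at t, so □q is false at v.
      At v: □◇q requires ◇q at every successor {w, z, t}.
        At w: ◇q is true.
        At z: ◇q is true.
        At t: ◇q is true.
      So □◇q is true at v.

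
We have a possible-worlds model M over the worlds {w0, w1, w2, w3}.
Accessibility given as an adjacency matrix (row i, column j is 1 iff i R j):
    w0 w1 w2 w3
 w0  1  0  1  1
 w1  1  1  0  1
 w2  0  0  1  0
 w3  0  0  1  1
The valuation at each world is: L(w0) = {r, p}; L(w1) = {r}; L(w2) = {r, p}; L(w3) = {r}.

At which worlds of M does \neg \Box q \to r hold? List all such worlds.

Let φ = \neg \Box q \to r. Evaluate φ at each world:
  w0 (successors {w0, w2, w3}): φ is true.
  w1 (successors {w0, w1, w3}): φ is true.
  w2 (successors {w2}): φ is true.
  w3 (successors {w2, w3}): φ is true.
For instance, at w2:
  At w2: \neg \Box q is true, r is true, so \neg \Box q \to r is true.
    At w2: \Box q is false, so \neg \Box q is true.
      At w2: \Box q requires q at every successor {w2}.
        q fails at w2, so \Box q is false at w2.
Satisfying worlds: {w0, w1, w2, w3}

w0, w1, w2, w3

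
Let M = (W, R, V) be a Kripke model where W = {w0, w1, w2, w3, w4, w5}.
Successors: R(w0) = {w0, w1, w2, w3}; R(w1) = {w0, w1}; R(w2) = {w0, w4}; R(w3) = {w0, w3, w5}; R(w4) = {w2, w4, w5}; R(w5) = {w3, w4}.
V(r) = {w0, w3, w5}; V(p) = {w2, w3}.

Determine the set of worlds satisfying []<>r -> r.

w0, w3, w5

Let φ = []<>r -> r. Evaluate φ at each world:
  w0 (successors {w0, w1, w2, w3}): φ is true.
  w1 (successors {w0, w1}): φ is false.
  w2 (successors {w0, w4}): φ is false.
  w3 (successors {w0, w3, w5}): φ is true.
  w4 (successors {w2, w4, w5}): φ is false.
  w5 (successors {w3, w4}): φ is true.
For instance, at w0:
  At w0: []<>r is true, r is true, so []<>r -> r is true.
    At w0: []<>r requires <>r at every successor {w0, w1, w2, w3}.
      At w0: <>r is true.
      At w1: <>r is true.
      At w2: <>r is true.
      At w3: <>r is true.
    So []<>r is true at w0.
Satisfying worlds: {w0, w3, w5}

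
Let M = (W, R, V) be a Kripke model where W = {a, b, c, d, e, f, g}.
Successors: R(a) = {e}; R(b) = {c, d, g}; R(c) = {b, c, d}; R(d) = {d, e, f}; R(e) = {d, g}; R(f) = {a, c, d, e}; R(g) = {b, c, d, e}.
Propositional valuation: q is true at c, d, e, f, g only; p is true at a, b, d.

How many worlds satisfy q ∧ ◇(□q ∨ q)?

Recall that □ψ holds at a world iff ψ holds at every accessible world, and ◇ψ holds iff ψ holds at some accessible world.
Let φ = q ∧ ◇(□q ∨ q). Evaluate φ at each world:
  a (successors {e}): φ is false.
  b (successors {c, d, g}): φ is false.
  c (successors {b, c, d}): φ is true.
  d (successors {d, e, f}): φ is true.
  e (successors {d, g}): φ is true.
  f (successors {a, c, d, e}): φ is true.
  g (successors {b, c, d, e}): φ is true.
For instance, at a:
  At a: q is false, ◇(□q ∨ q) is true, so q ∧ ◇(□q ∨ q) is false.
    At a: ◇(□q ∨ q) requires □q ∨ q at some successor in {e}.
      □q ∨ q holds at e, so ◇(□q ∨ q) is true at a.
Satisfying worlds: {c, d, e, f, g}

5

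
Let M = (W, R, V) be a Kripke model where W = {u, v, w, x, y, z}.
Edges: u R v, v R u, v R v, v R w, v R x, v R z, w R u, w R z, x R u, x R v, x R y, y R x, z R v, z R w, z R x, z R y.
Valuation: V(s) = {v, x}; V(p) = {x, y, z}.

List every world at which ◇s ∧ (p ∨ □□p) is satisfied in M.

Let φ = ◇s ∧ (p ∨ □□p). Evaluate φ at each world:
  u (successors {v}): φ is false.
  v (successors {u, v, w, x, z}): φ is false.
  w (successors {u, z}): φ is false.
  x (successors {u, v, y}): φ is true.
  y (successors {x}): φ is true.
  z (successors {v, w, x, y}): φ is true.
For instance, at x:
  At x: ◇s is true, p ∨ □□p is true, so ◇s ∧ (p ∨ □□p) is true.
    At x: ◇s requires s at some successor in {u, v, y}.
      s holds at v, so ◇s is true at x.
    At x: p is true, □□p is false, so p ∨ □□p is true.
      At x: □□p requires □p at every successor {u, v, y}.
        □p fails at u, so □□p is false at x.
Satisfying worlds: {x, y, z}

x, y, z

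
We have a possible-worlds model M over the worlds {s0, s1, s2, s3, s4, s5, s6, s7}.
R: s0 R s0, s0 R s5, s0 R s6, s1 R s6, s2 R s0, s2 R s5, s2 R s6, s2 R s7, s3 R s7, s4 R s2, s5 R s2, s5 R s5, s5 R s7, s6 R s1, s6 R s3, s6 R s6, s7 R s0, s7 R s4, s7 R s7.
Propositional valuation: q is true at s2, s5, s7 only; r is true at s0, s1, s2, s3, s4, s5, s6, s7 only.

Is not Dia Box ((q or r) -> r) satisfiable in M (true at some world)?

No

Recall that Box ψ holds at a world iff ψ holds at every accessible world, and Dia ψ holds iff ψ holds at some accessible world.
Let φ = not Dia Box ((q or r) -> r). Evaluate φ at each world:
  s0 (successors {s0, s5, s6}): φ is false.
  s1 (successors {s6}): φ is false.
  s2 (successors {s0, s5, s6, s7}): φ is false.
  s3 (successors {s7}): φ is false.
  s4 (successors {s2}): φ is false.
  s5 (successors {s2, s5, s7}): φ is false.
  s6 (successors {s1, s3, s6}): φ is false.
  s7 (successors {s0, s4, s7}): φ is false.
For instance, at s6:
  At s6: Dia Box ((q or r) -> r) is true, so not Dia Box ((q or r) -> r) is false.
    At s6: Dia Box ((q or r) -> r) requires Box ((q or r) -> r) at some successor in {s1, s3, s6}.
      Box ((q or r) -> r) holds at s1, so Dia Box ((q or r) -> r) is true at s6.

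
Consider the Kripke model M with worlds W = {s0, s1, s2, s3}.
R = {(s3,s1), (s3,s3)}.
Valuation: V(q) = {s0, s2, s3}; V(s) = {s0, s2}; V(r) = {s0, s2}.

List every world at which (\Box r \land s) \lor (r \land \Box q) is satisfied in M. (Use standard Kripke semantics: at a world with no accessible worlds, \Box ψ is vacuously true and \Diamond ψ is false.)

Recall that \Box ψ holds at a world iff ψ holds at every accessible world, and \Diamond ψ holds iff ψ holds at some accessible world.
Let φ = (\Box r \land s) \lor (r \land \Box q). Evaluate φ at each world:
  s0 (successors ∅): φ is true.
  s1 (successors ∅): φ is false.
  s2 (successors ∅): φ is true.
  s3 (successors {s1, s3}): φ is false.
For instance, at s3:
  At s3: \Box r \land s is false, r \land \Box q is false, so (\Box r \land s) \lor (r \land \Box q) is false.
    At s3: \Box r is false, s is false, so \Box r \land s is false.
      At s3: \Box r requires r at every successor {s1, s3}.
        r fails at s1, so \Box r is false at s3.
    At s3: r is false, \Box q is false, so r \land \Box q is false.
      At s3: \Box q requires q at every successor {s1, s3}.
        q fails at s1, so \Box q is false at s3.
Satisfying worlds: {s0, s2}

s0, s2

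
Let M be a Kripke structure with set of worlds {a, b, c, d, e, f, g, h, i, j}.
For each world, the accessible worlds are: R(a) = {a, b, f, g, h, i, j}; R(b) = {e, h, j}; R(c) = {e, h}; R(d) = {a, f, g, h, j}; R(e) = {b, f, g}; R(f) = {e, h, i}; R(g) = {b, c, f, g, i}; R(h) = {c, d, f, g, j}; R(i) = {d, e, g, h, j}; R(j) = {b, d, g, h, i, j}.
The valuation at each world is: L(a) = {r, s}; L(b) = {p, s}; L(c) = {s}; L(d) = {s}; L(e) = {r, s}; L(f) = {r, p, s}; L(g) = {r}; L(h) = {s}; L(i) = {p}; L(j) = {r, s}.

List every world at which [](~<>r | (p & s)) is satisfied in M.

none

Let φ = [](~<>r | (p & s)). Evaluate φ at each world:
  a (successors {a, b, f, g, h, i, j}): φ is false.
  b (successors {e, h, j}): φ is false.
  c (successors {e, h}): φ is false.
  d (successors {a, f, g, h, j}): φ is false.
  e (successors {b, f, g}): φ is false.
  f (successors {e, h, i}): φ is false.
  g (successors {b, c, f, g, i}): φ is false.
  h (successors {c, d, f, g, j}): φ is false.
  i (successors {d, e, g, h, j}): φ is false.
  j (successors {b, d, g, h, i, j}): φ is false.
For instance, at d:
  At d: [](~<>r | (p & s)) requires ~<>r | (p & s) at every successor {a, f, g, h, j}.
    ~<>r | (p & s) fails at a, so [](~<>r | (p & s)) is false at d.
      At a: ~<>r is false, p & s is false, so ~<>r | (p & s) is false.
Satisfying worlds: none.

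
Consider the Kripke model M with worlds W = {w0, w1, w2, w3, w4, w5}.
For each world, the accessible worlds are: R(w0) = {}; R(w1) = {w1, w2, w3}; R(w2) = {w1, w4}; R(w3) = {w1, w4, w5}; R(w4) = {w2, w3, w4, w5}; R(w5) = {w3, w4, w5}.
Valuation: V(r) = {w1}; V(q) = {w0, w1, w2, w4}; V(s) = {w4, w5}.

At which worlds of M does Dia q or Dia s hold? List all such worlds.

Recall that Dia ψ holds at a world iff ψ holds at some accessible world.
Let φ = Dia q or Dia s. Evaluate φ at each world:
  w0 (successors ∅): φ is false.
  w1 (successors {w1, w2, w3}): φ is true.
  w2 (successors {w1, w4}): φ is true.
  w3 (successors {w1, w4, w5}): φ is true.
  w4 (successors {w2, w3, w4, w5}): φ is true.
  w5 (successors {w3, w4, w5}): φ is true.
For instance, at w2:
  At w2: Dia q is true, Dia s is true, so Dia q or Dia s is true.
    At w2: Dia q requires q at some successor in {w1, w4}.
      q holds at w1, so Dia q is true at w2.
    At w2: Dia s requires s at some successor in {w1, w4}.
      s holds at w4, so Dia s is true at w2.
Satisfying worlds: {w1, w2, w3, w4, w5}

w1, w2, w3, w4, w5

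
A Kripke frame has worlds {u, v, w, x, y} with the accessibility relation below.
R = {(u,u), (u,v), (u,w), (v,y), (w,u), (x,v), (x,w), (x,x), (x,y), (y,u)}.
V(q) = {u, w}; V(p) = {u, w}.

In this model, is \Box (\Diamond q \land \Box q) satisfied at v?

Yes

At v: \Box (\Diamond q \land \Box q) requires \Diamond q \land \Box q at every successor {y}.
    At y: \Diamond q is true, \Box q is true, so \Diamond q \land \Box q is true.
      At y: \Diamond q requires q at some successor in {u}.
        q holds at u, so \Diamond q is true at y.
      At y: \Box q requires q at every successor {u}.
        At u: q is true.
      So \Box q is true at y.
So \Box (\Diamond q \land \Box q) is true at v.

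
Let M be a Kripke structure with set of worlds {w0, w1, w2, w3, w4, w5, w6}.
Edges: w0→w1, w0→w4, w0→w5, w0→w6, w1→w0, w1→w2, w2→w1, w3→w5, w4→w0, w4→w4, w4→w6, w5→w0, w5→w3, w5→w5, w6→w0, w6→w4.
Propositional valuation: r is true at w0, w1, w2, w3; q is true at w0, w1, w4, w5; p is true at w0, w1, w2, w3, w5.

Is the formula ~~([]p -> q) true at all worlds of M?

No

Recall that []ψ holds at a world iff ψ holds at every accessible world, and <>ψ holds iff ψ holds at some accessible world.
Let φ = ~~([]p -> q). Evaluate φ at each world:
  w0 (successors {w1, w4, w5, w6}): φ is true.
  w1 (successors {w0, w2}): φ is true.
  w2 (successors {w1}): φ is false.
  w3 (successors {w5}): φ is false.
  w4 (successors {w0, w4, w6}): φ is true.
  w5 (successors {w0, w3, w5}): φ is true.
  w6 (successors {w0, w4}): φ is true.
Detail at w2 (counterexample):
  At w2: ~([]p -> q) is true, so ~~([]p -> q) is false.
    At w2: []p -> q is false, so ~([]p -> q) is true.
      At w2: []p is true, q is false, so []p -> q is false.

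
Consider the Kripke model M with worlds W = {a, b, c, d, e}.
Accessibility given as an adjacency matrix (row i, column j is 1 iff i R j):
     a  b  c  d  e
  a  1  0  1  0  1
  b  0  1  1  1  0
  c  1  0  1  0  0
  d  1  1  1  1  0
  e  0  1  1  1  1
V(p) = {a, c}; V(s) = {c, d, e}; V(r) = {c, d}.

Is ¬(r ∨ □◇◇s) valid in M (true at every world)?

Let φ = ¬(r ∨ □◇◇s). Evaluate φ at each world:
  a (successors {a, c, e}): φ is false.
  b (successors {b, c, d}): φ is false.
  c (successors {a, c}): φ is false.
  d (successors {a, b, c, d}): φ is false.
  e (successors {b, c, d, e}): φ is false.
Detail at a (counterexample):
  At a: r ∨ □◇◇s is true, so ¬(r ∨ □◇◇s) is false.
    At a: r is false, □◇◇s is true, so r ∨ □◇◇s is true.
      At a: □◇◇s requires ◇◇s at every successor {a, c, e}.
        At a: ◇◇s is true.
        At c: ◇◇s is true.
        At e: ◇◇s is true.
      So □◇◇s is true at a.

No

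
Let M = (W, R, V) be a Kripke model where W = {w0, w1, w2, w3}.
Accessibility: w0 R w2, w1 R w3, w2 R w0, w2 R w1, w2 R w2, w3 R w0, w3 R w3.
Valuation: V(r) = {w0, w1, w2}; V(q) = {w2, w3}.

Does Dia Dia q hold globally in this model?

Recall that Dia ψ holds at a world iff ψ holds at some accessible world.
Let φ = Dia Dia q. Evaluate φ at each world:
  w0 (successors {w2}): φ is true.
  w1 (successors {w3}): φ is true.
  w2 (successors {w0, w1, w2}): φ is true.
  w3 (successors {w0, w3}): φ is true.
For instance, at w2:
  At w2: Dia Dia q requires Dia q at some successor in {w0, w1, w2}.
    Dia q holds at w0, so Dia Dia q is true at w2.
      At w0: Dia q requires q at some successor in {w2}.
        q holds at w2, so Dia q is true at w0.

Yes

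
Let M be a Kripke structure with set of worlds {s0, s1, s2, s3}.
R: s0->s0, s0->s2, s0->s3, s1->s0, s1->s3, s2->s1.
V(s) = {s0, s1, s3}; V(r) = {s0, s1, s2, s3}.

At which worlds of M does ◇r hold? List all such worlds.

s0, s1, s2

Let φ = ◇r. Evaluate φ at each world:
  s0 (successors {s0, s2, s3}): φ is true.
  s1 (successors {s0, s3}): φ is true.
  s2 (successors {s1}): φ is true.
  s3 (successors ∅): φ is false.
For instance, at s1:
  At s1: ◇r requires r at some successor in {s0, s3}.
    r holds at s0, so ◇r is true at s1.
Satisfying worlds: {s0, s1, s2}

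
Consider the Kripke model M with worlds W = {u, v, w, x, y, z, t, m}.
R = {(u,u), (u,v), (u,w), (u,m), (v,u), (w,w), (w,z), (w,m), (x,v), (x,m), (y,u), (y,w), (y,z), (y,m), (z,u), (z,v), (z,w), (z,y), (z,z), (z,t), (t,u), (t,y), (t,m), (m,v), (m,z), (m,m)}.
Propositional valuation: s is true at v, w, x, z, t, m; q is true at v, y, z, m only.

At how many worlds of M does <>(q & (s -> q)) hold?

7

Let φ = <>(q & (s -> q)). Evaluate φ at each world:
  u (successors {u, v, w, m}): φ is true.
  v (successors {u}): φ is false.
  w (successors {w, z, m}): φ is true.
  x (successors {v, m}): φ is true.
  y (successors {u, w, z, m}): φ is true.
  z (successors {u, v, w, y, z, t}): φ is true.
  t (successors {u, y, m}): φ is true.
  m (successors {v, z, m}): φ is true.
For instance, at y:
  At y: <>(q & (s -> q)) requires q & (s -> q) at some successor in {u, w, z, m}.
    q & (s -> q) holds at z, so <>(q & (s -> q)) is true at y.
Satisfying worlds: {u, w, x, y, z, t, m}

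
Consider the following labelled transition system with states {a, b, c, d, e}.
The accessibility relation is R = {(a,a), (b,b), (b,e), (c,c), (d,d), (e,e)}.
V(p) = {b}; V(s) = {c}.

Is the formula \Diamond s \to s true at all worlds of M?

Yes

Recall that \Diamond ψ holds at a world iff ψ holds at some accessible world.
Let φ = \Diamond s \to s. Evaluate φ at each world:
  a (successors {a}): φ is true.
  b (successors {b, e}): φ is true.
  c (successors {c}): φ is true.
  d (successors {d}): φ is true.
  e (successors {e}): φ is true.
For instance, at d:
  At d: \Diamond s is false, s is false, so \Diamond s \to s is true.
    At d: \Diamond s requires s at some successor in {d}.
      At d: s is false.
    So \Diamond s is false at d.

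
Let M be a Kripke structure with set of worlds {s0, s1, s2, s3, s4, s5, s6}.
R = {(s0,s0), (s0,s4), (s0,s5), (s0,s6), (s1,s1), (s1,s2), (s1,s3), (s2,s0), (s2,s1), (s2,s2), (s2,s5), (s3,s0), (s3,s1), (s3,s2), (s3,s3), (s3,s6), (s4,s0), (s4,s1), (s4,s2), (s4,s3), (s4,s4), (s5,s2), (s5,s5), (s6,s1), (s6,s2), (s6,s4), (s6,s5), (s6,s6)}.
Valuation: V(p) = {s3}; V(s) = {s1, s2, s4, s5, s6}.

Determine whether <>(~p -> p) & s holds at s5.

No

At s5: <>(~p -> p) is false, s is true, so <>(~p -> p) & s is false.
  At s5: <>(~p -> p) requires ~p -> p at some successor in {s2, s5}.
    At s2: ~p -> p is false.
    At s5: ~p -> p is false.
  So <>(~p -> p) is false at s5.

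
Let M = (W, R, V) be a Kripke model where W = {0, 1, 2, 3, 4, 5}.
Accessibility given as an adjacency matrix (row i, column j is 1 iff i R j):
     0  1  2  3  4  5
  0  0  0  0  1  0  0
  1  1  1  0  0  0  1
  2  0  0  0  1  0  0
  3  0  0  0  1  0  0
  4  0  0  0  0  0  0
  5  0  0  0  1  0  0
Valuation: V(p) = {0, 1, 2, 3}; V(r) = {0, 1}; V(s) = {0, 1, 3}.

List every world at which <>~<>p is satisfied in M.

Recall that <>ψ holds at a world iff ψ holds at some accessible world.
Let φ = <>~<>p. Evaluate φ at each world:
  0 (successors {3}): φ is false.
  1 (successors {0, 1, 5}): φ is false.
  2 (successors {3}): φ is false.
  3 (successors {3}): φ is false.
  4 (successors ∅): φ is false.
  5 (successors {3}): φ is false.
For instance, at 3:
  At 3: <>~<>p requires ~<>p at some successor in {3}.
    At 3: ~<>p is false.
  So <>~<>p is false at 3.
Satisfying worlds: none.

none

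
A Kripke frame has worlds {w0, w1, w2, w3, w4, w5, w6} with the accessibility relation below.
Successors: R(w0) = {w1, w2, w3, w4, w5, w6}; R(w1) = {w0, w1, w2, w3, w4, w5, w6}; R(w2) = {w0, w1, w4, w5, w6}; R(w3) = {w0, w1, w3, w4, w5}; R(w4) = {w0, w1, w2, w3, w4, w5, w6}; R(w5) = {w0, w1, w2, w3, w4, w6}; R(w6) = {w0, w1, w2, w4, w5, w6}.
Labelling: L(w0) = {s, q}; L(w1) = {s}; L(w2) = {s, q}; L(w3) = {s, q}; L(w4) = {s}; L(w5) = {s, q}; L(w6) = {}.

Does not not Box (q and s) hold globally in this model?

Let φ = not not Box (q and s). Evaluate φ at each world:
  w0 (successors {w1, w2, w3, w4, w5, w6}): φ is false.
  w1 (successors {w0, w1, w2, w3, w4, w5, w6}): φ is false.
  w2 (successors {w0, w1, w4, w5, w6}): φ is false.
  w3 (successors {w0, w1, w3, w4, w5}): φ is false.
  w4 (successors {w0, w1, w2, w3, w4, w5, w6}): φ is false.
  w5 (successors {w0, w1, w2, w3, w4, w6}): φ is false.
  w6 (successors {w0, w1, w2, w4, w5, w6}): φ is false.
Detail at w0 (counterexample):
  At w0: not Box (q and s) is true, so not not Box (q and s) is false.
    At w0: Box (q and s) is false, so not Box (q and s) is true.
      At w0: Box (q and s) requires q and s at every successor {w1, w2, w3, w4, w5, w6}.
        q and s fails at w1, so Box (q and s) is false at w0.

No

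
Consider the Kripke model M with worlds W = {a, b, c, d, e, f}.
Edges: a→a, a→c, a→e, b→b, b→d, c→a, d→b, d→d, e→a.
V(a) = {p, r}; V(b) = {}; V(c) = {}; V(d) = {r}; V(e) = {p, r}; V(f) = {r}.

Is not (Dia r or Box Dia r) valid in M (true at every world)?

No

Let φ = not (Dia r or Box Dia r). Evaluate φ at each world:
  a (successors {a, c, e}): φ is false.
  b (successors {b, d}): φ is false.
  c (successors {a}): φ is false.
  d (successors {b, d}): φ is false.
  e (successors {a}): φ is false.
  f (successors ∅): φ is false.
Detail at a (counterexample):
  At a: Dia r or Box Dia r is true, so not (Dia r or Box Dia r) is false.
    At a: Dia r is true, Box Dia r is true, so Dia r or Box Dia r is true.
      At a: Dia r requires r at some successor in {a, c, e}.
        r holds at a, so Dia r is true at a.
      At a: Box Dia r requires Dia r at every successor {a, c, e}.
        At a: Dia r is true.
        At c: Dia r is true.
        At e: Dia r is true.
      So Box Dia r is true at a.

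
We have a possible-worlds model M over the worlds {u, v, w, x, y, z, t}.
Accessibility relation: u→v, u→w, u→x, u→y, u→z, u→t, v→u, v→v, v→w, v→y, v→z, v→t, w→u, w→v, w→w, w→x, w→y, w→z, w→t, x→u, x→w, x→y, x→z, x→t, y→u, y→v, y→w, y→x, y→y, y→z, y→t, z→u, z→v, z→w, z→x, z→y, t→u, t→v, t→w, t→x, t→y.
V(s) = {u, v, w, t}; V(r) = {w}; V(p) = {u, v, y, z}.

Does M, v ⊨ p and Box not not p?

At v: p is true, Box not not p is false, so p and Box not not p is false.
  At v: Box not not p requires not not p at every successor {u, v, w, y, z, t}.
    not not p fails at w, so Box not not p is false at v.

No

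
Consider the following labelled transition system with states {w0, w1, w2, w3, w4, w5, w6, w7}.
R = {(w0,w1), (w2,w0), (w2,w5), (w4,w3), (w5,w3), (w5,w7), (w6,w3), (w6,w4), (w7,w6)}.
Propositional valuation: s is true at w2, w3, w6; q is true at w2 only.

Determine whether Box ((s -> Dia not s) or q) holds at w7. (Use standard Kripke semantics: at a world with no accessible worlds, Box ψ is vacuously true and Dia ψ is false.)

Yes

At w7: Box ((s -> Dia not s) or q) requires (s -> Dia not s) or q at every successor {w6}.
    At w6: s -> Dia not s is true, q is false, so (s -> Dia not s) or q is true.
      At w6: s is true, Dia not s is true, so s -> Dia not s is true.
So Box ((s -> Dia not s) or q) is true at w7.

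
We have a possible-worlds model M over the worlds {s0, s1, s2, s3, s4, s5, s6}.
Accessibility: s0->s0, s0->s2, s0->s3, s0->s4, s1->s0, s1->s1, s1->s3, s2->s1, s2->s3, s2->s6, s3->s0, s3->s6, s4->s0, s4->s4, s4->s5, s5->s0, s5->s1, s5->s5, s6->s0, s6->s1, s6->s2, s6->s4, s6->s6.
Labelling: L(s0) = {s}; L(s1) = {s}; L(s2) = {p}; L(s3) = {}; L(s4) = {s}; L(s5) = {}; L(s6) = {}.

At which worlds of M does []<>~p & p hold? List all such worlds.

s2

Let φ = []<>~p & p. Evaluate φ at each world:
  s0 (successors {s0, s2, s3, s4}): φ is false.
  s1 (successors {s0, s1, s3}): φ is false.
  s2 (successors {s1, s3, s6}): φ is true.
  s3 (successors {s0, s6}): φ is false.
  s4 (successors {s0, s4, s5}): φ is false.
  s5 (successors {s0, s1, s5}): φ is false.
  s6 (successors {s0, s1, s2, s4, s6}): φ is false.
For instance, at s5:
  At s5: []<>~p is true, p is false, so []<>~p & p is false.
    At s5: []<>~p requires <>~p at every successor {s0, s1, s5}.
      At s0: <>~p is true.
      At s1: <>~p is true.
      At s5: <>~p is true.
    So []<>~p is true at s5.
Satisfying worlds: {s2}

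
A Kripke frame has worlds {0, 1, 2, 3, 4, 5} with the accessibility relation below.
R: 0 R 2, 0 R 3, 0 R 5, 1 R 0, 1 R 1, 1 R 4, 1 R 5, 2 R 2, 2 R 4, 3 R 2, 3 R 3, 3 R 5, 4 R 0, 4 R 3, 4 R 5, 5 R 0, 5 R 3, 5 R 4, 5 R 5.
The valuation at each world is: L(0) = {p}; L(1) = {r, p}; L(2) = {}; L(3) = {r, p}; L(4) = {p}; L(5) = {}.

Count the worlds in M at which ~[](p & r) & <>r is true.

Let φ = ~[](p & r) & <>r. Evaluate φ at each world:
  0 (successors {2, 3, 5}): φ is true.
  1 (successors {0, 1, 4, 5}): φ is true.
  2 (successors {2, 4}): φ is false.
  3 (successors {2, 3, 5}): φ is true.
  4 (successors {0, 3, 5}): φ is true.
  5 (successors {0, 3, 4, 5}): φ is true.
For instance, at 1:
  At 1: ~[](p & r) is true, <>r is true, so ~[](p & r) & <>r is true.
    At 1: [](p & r) is false, so ~[](p & r) is true.
      At 1: [](p & r) requires p & r at every successor {0, 1, 4, 5}.
        p & r fails at 0, so [](p & r) is false at 1.
    At 1: <>r requires r at some successor in {0, 1, 4, 5}.
      r holds at 1, so <>r is true at 1.
Satisfying worlds: {0, 1, 3, 4, 5}

5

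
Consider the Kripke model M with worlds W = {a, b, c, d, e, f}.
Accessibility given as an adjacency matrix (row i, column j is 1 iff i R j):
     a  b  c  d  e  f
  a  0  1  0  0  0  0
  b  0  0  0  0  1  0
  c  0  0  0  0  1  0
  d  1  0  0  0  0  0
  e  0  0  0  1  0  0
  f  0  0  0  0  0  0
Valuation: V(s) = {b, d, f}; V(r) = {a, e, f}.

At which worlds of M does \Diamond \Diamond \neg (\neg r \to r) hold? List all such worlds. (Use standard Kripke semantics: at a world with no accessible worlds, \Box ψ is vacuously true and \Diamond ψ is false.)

Recall that \Diamond ψ holds at a world iff ψ holds at some accessible world.
Let φ = \Diamond \Diamond \neg (\neg r \to r). Evaluate φ at each world:
  a (successors {b}): φ is false.
  b (successors {e}): φ is true.
  c (successors {e}): φ is true.
  d (successors {a}): φ is true.
  e (successors {d}): φ is false.
  f (successors ∅): φ is false.
For instance, at b:
  At b: \Diamond \Diamond \neg (\neg r \to r) requires \Diamond \neg (\neg r \to r) at some successor in {e}.
    \Diamond \neg (\neg r \to r) holds at e, so \Diamond \Diamond \neg (\neg r \to r) is true at b.
      At e: \Diamond \neg (\neg r \to r) requires \neg (\neg r \to r) at some successor in {d}.
        \neg (\neg r \to r) holds at d, so \Diamond \neg (\neg r \to r) is true at e.
Satisfying worlds: {b, c, d}

b, c, d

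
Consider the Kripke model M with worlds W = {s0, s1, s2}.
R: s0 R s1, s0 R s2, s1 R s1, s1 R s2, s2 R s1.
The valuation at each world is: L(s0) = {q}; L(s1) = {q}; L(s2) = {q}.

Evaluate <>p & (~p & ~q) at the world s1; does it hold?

At s1: <>p is false, ~p & ~q is false, so <>p & (~p & ~q) is false.
  At s1: <>p requires p at some successor in {s1, s2}.
    At s1: p is false.
    At s2: p is false.
  So <>p is false at s1.

No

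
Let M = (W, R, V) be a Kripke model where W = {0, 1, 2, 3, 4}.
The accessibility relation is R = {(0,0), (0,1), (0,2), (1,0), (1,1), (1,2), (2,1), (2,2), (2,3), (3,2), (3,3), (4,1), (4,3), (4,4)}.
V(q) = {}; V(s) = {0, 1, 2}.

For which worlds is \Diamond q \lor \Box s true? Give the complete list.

0, 1

Let φ = \Diamond q \lor \Box s. Evaluate φ at each world:
  0 (successors {0, 1, 2}): φ is true.
  1 (successors {0, 1, 2}): φ is true.
  2 (successors {1, 2, 3}): φ is false.
  3 (successors {2, 3}): φ is false.
  4 (successors {1, 3, 4}): φ is false.
For instance, at 2:
  At 2: \Diamond q is false, \Box s is false, so \Diamond q \lor \Box s is false.
    At 2: \Diamond q requires q at some successor in {1, 2, 3}.
      At 1: q is false.
      At 2: q is false.
      At 3: q is false.
    So \Diamond q is false at 2.
    At 2: \Box s requires s at every successor {1, 2, 3}.
      s fails at 3, so \Box s is false at 2.
Satisfying worlds: {0, 1}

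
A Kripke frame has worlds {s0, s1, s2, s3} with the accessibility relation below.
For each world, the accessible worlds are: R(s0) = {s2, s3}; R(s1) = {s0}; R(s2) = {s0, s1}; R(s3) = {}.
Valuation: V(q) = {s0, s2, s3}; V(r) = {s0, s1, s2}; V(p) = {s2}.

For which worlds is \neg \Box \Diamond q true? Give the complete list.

s0

Let φ = \neg \Box \Diamond q. Evaluate φ at each world:
  s0 (successors {s2, s3}): φ is true.
  s1 (successors {s0}): φ is false.
  s2 (successors {s0, s1}): φ is false.
  s3 (successors ∅): φ is false.
For instance, at s2:
  At s2: \Box \Diamond q is true, so \neg \Box \Diamond q is false.
    At s2: \Box \Diamond q requires \Diamond q at every successor {s0, s1}.
      At s0: \Diamond q is true.
      At s1: \Diamond q is true.
    So \Box \Diamond q is true at s2.
Satisfying worlds: {s0}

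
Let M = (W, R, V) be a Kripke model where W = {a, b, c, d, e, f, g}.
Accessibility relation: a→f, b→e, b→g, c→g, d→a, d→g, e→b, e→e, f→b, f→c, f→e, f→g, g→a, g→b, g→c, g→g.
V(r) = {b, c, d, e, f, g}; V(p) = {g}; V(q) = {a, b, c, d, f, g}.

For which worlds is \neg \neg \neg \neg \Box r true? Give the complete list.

Let φ = \neg \neg \neg \neg \Box r. Evaluate φ at each world:
  a (successors {f}): φ is true.
  b (successors {e, g}): φ is true.
  c (successors {g}): φ is true.
  d (successors {a, g}): φ is false.
  e (successors {b, e}): φ is true.
  f (successors {b, c, e, g}): φ is true.
  g (successors {a, b, c, g}): φ is false.
For instance, at f:
  At f: \neg \neg \neg \Box r is false, so \neg \neg \neg \neg \Box r is true.
    At f: \neg \neg \Box r is true, so \neg \neg \neg \Box r is false.
      At f: \neg \Box r is false, so \neg \neg \Box r is true.
Satisfying worlds: {a, b, c, e, f}

a, b, c, e, f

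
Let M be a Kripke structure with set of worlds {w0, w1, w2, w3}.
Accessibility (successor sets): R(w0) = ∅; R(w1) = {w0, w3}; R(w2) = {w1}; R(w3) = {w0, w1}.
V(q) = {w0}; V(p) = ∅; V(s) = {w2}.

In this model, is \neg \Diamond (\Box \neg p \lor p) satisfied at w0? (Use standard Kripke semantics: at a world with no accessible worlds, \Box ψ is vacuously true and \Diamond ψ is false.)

Recall that \Box ψ holds at a world iff ψ holds at every accessible world, and \Diamond ψ holds iff ψ holds at some accessible world.
At w0: \Diamond (\Box \neg p \lor p) is false, so \neg \Diamond (\Box \neg p \lor p) is true.
  At w0: no accessible worlds, so \Diamond (\Box \neg p \lor p) is false.

Yes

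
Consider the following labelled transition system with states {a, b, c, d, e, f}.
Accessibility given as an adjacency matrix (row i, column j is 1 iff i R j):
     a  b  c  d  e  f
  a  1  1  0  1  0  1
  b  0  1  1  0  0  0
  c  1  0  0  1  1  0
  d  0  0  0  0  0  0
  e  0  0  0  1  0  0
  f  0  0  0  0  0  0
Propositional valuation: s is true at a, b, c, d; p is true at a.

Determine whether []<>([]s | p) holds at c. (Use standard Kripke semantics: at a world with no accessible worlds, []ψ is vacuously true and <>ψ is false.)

No

Recall that []ψ holds at a world iff ψ holds at every accessible world, and <>ψ holds iff ψ holds at some accessible world.
At c: []<>([]s | p) requires <>([]s | p) at every successor {a, d, e}.
  <>([]s | p) fails at d, so []<>([]s | p) is false at c.
    At d: no accessible worlds, so <>([]s | p) is false.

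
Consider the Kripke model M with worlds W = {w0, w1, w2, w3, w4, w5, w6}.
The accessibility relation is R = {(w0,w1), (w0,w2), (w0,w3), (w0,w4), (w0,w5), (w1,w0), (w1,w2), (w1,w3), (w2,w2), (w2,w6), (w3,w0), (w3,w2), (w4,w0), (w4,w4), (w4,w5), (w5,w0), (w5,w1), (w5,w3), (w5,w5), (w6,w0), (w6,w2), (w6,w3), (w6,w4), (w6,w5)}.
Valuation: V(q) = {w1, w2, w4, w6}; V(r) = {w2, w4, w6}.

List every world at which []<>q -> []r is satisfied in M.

Recall that []ψ holds at a world iff ψ holds at every accessible world, and <>ψ holds iff ψ holds at some accessible world.
Let φ = []<>q -> []r. Evaluate φ at each world:
  w0 (successors {w1, w2, w3, w4, w5}): φ is false.
  w1 (successors {w0, w2, w3}): φ is false.
  w2 (successors {w2, w6}): φ is true.
  w3 (successors {w0, w2}): φ is false.
  w4 (successors {w0, w4, w5}): φ is false.
  w5 (successors {w0, w1, w3, w5}): φ is false.
  w6 (successors {w0, w2, w3, w4, w5}): φ is false.
For instance, at w4:
  At w4: []<>q is true, []r is false, so []<>q -> []r is false.
    At w4: []<>q requires <>q at every successor {w0, w4, w5}.
      At w0: <>q is true.
      At w4: <>q is true.
      At w5: <>q is true.
    So []<>q is true at w4.
    At w4: []r requires r at every successor {w0, w4, w5}.
      r fails at w0, so []r is false at w4.
Satisfying worlds: {w2}

w2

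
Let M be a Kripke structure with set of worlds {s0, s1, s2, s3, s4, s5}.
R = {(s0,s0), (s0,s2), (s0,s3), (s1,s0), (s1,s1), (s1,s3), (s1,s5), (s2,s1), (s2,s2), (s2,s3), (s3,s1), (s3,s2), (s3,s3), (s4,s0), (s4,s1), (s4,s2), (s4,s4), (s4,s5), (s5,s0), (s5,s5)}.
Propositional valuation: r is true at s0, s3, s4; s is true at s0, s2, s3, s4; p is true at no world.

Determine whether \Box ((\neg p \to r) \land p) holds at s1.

No

At s1: \Box ((\neg p \to r) \land p) requires (\neg p \to r) \land p at every successor {s0, s1, s3, s5}.
  (\neg p \to r) \land p fails at s0, so \Box ((\neg p \to r) \land p) is false at s1.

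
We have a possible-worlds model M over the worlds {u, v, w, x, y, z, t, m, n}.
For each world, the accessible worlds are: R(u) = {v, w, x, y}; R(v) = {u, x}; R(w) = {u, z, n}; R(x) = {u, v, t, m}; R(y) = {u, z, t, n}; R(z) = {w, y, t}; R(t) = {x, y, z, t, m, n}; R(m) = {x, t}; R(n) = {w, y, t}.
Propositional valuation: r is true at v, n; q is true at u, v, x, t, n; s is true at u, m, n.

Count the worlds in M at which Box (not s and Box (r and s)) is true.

Let φ = Box (not s and Box (r and s)). Evaluate φ at each world:
  u (successors {v, w, x, y}): φ is false.
  v (successors {u, x}): φ is false.
  w (successors {u, z, n}): φ is false.
  x (successors {u, v, t, m}): φ is false.
  y (successors {u, z, t, n}): φ is false.
  z (successors {w, y, t}): φ is false.
  t (successors {x, y, z, t, m, n}): φ is false.
  m (successors {x, t}): φ is false.
  n (successors {w, y, t}): φ is false.
For instance, at w:
  At w: Box (not s and Box (r and s)) requires not s and Box (r and s) at every successor {u, z, n}.
    not s and Box (r and s) fails at u, so Box (not s and Box (r and s)) is false at w.
      At u: not s is false, Box (r and s) is false, so not s and Box (r and s) is false.
Satisfying worlds: none.

0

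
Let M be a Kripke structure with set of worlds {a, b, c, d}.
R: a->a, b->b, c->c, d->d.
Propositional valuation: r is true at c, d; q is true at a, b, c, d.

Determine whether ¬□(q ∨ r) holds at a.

At a: □(q ∨ r) is true, so ¬□(q ∨ r) is false.
  At a: □(q ∨ r) requires q ∨ r at every successor {a}.
    At a: q ∨ r is true.
  So □(q ∨ r) is true at a.

No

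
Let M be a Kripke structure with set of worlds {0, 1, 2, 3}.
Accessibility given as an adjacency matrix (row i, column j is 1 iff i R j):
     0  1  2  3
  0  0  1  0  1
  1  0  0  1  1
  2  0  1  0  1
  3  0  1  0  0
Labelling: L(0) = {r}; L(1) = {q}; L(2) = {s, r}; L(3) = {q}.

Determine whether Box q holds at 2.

Yes

At 2: Box q requires q at every successor {1, 3}.
  At 1: q is true.
  At 3: q is true.
So Box q is true at 2.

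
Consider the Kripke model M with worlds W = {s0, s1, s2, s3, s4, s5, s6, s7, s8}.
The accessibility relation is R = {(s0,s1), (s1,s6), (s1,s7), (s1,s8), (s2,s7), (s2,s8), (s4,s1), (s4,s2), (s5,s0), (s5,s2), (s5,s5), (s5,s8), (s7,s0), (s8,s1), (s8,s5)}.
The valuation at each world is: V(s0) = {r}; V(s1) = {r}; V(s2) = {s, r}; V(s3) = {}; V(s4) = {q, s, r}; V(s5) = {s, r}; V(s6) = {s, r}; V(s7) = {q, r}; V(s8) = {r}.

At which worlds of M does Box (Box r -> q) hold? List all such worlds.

s3, s6

Let φ = Box (Box r -> q). Evaluate φ at each world:
  s0 (successors {s1}): φ is false.
  s1 (successors {s6, s7, s8}): φ is false.
  s2 (successors {s7, s8}): φ is false.
  s3 (successors ∅): φ is true.
  s4 (successors {s1, s2}): φ is false.
  s5 (successors {s0, s2, s5, s8}): φ is false.
  s6 (successors ∅): φ is true.
  s7 (successors {s0}): φ is false.
  s8 (successors {s1, s5}): φ is false.
For instance, at s4:
  At s4: Box (Box r -> q) requires Box r -> q at every successor {s1, s2}.
    Box r -> q fails at s1, so Box (Box r -> q) is false at s4.
      At s1: Box r is true, q is false, so Box r -> q is false.
Satisfying worlds: {s3, s6}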